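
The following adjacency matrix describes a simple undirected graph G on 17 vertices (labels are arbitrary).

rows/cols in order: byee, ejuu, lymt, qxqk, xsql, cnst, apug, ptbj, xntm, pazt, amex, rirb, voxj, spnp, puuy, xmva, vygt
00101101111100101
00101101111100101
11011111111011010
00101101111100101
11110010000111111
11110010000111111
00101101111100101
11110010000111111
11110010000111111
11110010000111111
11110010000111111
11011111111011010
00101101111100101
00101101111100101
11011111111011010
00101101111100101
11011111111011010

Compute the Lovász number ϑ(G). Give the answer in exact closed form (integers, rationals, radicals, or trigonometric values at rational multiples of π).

Vertex amex has 11 neighbors: byee, ejuu, lymt, qxqk, apug, rirb, voxj, spnp, puuy, xmva, vygt.
N(ejuu) = {lymt, xsql, cnst, ptbj, xntm, pazt, amex, rirb, puuy, vygt}, |N(ejuu)| = 10.
Vertex rirb has 13 neighbors: byee, ejuu, qxqk, xsql, cnst, apug, ptbj, xntm, pazt, amex, voxj, spnp, xmva.
N(xsql) = {byee, ejuu, lymt, qxqk, apug, rirb, voxj, spnp, puuy, xmva, vygt}, |N(xsql)| = 11.
Complete multipartite on [7, 6, 4]: sandwich collapses at ϑ=7.
≈ 7.00000 (to 5 d.p.).
7 ≤ 7 ≤ 7: collapsed.

7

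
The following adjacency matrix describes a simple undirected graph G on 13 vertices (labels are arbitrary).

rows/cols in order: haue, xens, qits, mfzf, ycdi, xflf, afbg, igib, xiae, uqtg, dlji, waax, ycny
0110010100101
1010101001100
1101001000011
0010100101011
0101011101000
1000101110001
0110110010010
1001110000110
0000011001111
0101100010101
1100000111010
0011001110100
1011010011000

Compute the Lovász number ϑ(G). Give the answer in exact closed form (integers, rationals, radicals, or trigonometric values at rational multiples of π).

sqrt(13)

Vertex waax has 6 neighbors: qits, mfzf, afbg, igib, xiae, dlji.
deg(xens) = 6; N(xens) = {haue, qits, ycdi, afbg, uqtg, dlji}.
Vertex xflf has 6 neighbors: haue, ycdi, afbg, igib, xiae, ycny.
deg(ycdi) = 6; N(ycdi) = {xens, mfzf, xflf, afbg, igib, uqtg}.
deg(v) = 6 for all v (|V|=13); SR(13,6,2,3) — a Paley graph.
spec(A) ≈ [6.0, 1.3028, -2.3028] (distinct, 4 d.p.).
−13·(-sqrt(13)/2 - 1/2) / ((6)−(-sqrt(13)/2 - 1/2)) = sqrt(13) = ϑ(G).
≈ 3.605551275 (to 9 d.p.).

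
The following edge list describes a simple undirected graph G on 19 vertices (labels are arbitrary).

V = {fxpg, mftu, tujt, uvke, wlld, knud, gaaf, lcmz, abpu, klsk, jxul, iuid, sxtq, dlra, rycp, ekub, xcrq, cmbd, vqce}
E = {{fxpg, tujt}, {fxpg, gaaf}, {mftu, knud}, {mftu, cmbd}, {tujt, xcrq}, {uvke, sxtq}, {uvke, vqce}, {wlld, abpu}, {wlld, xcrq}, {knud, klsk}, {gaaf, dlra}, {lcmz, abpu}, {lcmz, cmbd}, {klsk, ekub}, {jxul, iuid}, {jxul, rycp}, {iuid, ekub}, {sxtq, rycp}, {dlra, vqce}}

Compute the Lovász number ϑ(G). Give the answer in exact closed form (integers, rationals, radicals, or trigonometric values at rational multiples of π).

N(xcrq) = {tujt, wlld}, |N(xcrq)| = 2.
Vertex gaaf has 2 neighbors: fxpg, dlra.
deg(mftu) = 2; N(mftu) = {knud, cmbd}.
Vertex tujt has 2 neighbors: fxpg, xcrq.
Every vertex has degree 2 (N=19); this is C_{19}, the 19-cycle.
A has 10 distinct eigenvalues ≈ [2.0, 1.89163, 1.57828, 1.0939, 0.49097, -0.16516, -0.80339, -1.35456, -1.75895, -1.97272].
Lovász: ϑ = −19(-2*cos(pi/19))/(2+-(-1)*2*cos(pi/19)) = 19*cos(pi/19)/(cos(pi/19) + 1).
≈ 9.434771374 (to 9 d.p.).
α=9, χ(Ḡ)=10; ϑ=19*cos(pi/19)/(cos(pi/19) + 1) lies between (both strict).

19*cos(pi/19)/(cos(pi/19) + 1)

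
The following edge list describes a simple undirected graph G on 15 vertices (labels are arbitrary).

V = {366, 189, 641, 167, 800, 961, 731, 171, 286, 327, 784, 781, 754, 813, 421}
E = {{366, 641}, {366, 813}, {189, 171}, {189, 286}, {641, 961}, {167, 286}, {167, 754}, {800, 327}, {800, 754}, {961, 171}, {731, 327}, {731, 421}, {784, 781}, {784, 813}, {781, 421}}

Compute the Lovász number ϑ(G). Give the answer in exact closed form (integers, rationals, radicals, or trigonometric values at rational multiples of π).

15*cos(pi/15)/(cos(pi/15) + 1)

deg(800) = 2; N(800) = {327, 754}.
Vertex 366 has 2 neighbors: 641, 813.
deg(167) = 2; N(167) = {286, 754}.
N(781) = {784, 421}, |N(781)| = 2.
G on 15 vertices is 2-regular; a single 15-cycle (edge-transitive).
spec(A) ≈ [2.0, 1.82709, 1.33826, 0.61803, -0.20906, -1.0, -1.61803, -1.9563] (distinct, 5 d.p.).
λ_max=2, λ_min=-2*cos(pi/15); ϑ = −15·λ_min/(λ_max−λ_min) = 15*cos(pi/15)/(cos(pi/15) + 1).
ϑ(G) ≈ 7.417148.
Check 7 ≤ 15*cos(pi/15)/(cos(pi/15) + 1) ≤ 8: both strict.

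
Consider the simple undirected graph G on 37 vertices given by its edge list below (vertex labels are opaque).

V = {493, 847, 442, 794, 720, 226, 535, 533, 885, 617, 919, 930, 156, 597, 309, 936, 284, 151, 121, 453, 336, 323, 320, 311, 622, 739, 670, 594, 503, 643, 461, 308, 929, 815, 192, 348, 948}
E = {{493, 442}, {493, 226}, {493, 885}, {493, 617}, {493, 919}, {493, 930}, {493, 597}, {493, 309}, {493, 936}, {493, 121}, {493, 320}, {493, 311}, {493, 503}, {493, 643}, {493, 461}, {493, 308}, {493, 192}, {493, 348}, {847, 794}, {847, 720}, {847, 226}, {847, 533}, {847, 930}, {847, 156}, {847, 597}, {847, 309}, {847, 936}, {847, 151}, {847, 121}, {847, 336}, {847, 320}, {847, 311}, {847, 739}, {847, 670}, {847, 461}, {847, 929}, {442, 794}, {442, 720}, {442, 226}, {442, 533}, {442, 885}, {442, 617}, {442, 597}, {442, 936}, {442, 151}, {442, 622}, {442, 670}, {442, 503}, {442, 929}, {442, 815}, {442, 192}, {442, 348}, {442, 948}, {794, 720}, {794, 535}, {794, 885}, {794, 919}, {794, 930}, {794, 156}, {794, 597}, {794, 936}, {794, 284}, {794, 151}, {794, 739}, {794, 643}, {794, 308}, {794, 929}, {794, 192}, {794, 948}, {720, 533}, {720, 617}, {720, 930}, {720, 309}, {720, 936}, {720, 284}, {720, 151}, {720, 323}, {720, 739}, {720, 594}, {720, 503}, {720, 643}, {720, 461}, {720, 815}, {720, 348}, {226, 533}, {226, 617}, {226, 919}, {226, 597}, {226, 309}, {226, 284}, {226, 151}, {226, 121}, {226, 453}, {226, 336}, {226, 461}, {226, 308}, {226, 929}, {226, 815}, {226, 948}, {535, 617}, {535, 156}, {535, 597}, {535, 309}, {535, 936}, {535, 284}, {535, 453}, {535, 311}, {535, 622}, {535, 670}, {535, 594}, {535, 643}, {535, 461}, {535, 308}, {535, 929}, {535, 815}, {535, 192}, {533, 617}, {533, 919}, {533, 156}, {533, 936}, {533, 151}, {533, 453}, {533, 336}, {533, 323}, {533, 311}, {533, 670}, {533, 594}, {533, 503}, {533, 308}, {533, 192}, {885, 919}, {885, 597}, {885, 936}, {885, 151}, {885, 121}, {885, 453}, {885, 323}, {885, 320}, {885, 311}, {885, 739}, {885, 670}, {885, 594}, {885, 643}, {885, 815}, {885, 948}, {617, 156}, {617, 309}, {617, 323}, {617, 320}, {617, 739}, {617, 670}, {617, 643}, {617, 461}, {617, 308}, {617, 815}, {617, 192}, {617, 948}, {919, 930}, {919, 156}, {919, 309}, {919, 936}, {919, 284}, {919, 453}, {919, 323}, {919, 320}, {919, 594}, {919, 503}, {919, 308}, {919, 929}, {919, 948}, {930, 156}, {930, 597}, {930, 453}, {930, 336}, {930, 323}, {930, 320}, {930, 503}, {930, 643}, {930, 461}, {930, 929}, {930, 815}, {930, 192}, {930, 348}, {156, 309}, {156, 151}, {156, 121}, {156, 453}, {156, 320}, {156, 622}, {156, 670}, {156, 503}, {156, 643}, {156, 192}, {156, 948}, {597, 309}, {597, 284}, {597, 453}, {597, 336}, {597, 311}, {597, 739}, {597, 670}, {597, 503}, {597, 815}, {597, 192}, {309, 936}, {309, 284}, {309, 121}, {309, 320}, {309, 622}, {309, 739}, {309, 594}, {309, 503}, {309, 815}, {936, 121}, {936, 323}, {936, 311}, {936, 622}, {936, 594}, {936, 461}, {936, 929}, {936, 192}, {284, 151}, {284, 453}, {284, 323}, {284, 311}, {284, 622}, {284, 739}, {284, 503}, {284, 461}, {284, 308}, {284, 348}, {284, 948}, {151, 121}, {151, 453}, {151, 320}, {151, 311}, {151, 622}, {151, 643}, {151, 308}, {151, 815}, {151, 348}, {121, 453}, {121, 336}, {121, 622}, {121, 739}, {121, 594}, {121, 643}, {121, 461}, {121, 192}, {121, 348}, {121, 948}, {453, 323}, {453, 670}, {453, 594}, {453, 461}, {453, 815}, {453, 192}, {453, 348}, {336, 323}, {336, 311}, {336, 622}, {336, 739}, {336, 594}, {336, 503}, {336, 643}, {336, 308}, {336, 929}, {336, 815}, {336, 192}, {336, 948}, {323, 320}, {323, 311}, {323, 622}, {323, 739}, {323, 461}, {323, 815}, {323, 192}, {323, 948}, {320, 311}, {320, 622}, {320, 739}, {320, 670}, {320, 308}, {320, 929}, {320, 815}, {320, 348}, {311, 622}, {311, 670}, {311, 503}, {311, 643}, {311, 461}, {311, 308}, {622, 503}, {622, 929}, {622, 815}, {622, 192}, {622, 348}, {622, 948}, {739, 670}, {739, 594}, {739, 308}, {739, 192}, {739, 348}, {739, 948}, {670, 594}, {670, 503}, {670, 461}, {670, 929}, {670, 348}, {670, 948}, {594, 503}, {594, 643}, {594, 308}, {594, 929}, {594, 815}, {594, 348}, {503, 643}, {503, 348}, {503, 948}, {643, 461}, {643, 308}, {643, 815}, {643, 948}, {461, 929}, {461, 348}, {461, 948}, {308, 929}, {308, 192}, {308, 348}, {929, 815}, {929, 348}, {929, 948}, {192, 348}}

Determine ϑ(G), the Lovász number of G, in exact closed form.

sqrt(37)

Vertex 192 has 18 neighbors: 493, 442, 794, 535, 533, 617, 930, 156, 597, 936, 121, 453, 336, 323, 622, 739, 308, 348.
deg(461) = 18; N(461) = {493, 847, 720, 226, 535, 617, 930, 936, 284, 121, 453, 323, 311, 670, 643, 929, 348, 948}.
Vertex 453 has 18 neighbors: 226, 535, 533, 885, 919, 930, 156, 597, 284, 151, 121, 323, 670, 594, 461, 815, 192, 348.
deg(919) = 18; N(919) = {493, 794, 226, 533, 885, 930, 156, 309, 936, 284, 453, 323, 320, 594, 503, 308, 929, 948}.
Every vertex has degree 18 (N=37); strongly regular (37,18,8,9).
The 3 distinct eigenvalues: [18.0, 2.54138, -3.54138].
ϑ = −N·λ_min/(λ_max−λ_min) = −37·(-sqrt(37)/2 - 1/2)/(18−(-sqrt(37)/2 - 1/2)) = sqrt(37).
Numerically 6.0828.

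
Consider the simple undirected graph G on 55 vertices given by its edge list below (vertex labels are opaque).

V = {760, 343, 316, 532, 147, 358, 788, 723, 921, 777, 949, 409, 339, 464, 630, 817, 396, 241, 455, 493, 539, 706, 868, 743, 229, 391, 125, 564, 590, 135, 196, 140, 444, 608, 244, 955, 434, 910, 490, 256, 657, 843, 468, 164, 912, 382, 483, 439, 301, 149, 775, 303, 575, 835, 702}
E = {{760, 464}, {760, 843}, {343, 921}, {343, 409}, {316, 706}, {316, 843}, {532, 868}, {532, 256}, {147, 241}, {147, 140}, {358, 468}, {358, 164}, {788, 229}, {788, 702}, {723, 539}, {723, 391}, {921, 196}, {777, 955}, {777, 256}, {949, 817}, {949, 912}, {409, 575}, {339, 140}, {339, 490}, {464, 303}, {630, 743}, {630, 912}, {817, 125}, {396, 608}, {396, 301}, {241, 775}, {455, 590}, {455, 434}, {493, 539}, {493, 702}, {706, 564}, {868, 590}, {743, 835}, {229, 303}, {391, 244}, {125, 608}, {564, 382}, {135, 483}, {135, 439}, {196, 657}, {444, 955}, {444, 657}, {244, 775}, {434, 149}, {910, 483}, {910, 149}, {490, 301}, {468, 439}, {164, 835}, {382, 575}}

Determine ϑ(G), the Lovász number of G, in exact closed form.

55*cos(pi/55)/(cos(pi/55) + 1)

deg(657) = 2; N(657) = {196, 444}.
Vertex 955 has 2 neighbors: 777, 444.
N(912) = {949, 630}, |N(912)| = 2.
deg(630) = 2; N(630) = {743, 912}.
55-vertex 2-regular graph: this is C_{55}, the 55-cycle.
Distinct eigenvalues (to 6 d.p.): [2.0, 1.986963, 1.948024, 1.883689, 1.794797, 1.682507, 1.548283, 1.393875, 1.221296, 1.032795, 0.83083, 0.618034, 0.397181, 0.17115, -0.057112, -0.28463, -0.508437, -0.725615, -0.933335, -1.128886, -1.309721, -1.473482, -1.618034, -1.741492, -1.842247, -1.918986, -1.970708, -1.996738].
λ_max=2, λ_min=-2*cos(pi/55); ϑ = −55·λ_min/(λ_max−λ_min) = 55*cos(pi/55)/(cos(pi/55) + 1).
ϑ(G) ≈ 27.477556878.
Sandwich: α(G)=27 ≤ ϑ(G)=55*cos(pi/55)/(cos(pi/55) + 1) ≤ χ(Ḡ)=28 (both strict).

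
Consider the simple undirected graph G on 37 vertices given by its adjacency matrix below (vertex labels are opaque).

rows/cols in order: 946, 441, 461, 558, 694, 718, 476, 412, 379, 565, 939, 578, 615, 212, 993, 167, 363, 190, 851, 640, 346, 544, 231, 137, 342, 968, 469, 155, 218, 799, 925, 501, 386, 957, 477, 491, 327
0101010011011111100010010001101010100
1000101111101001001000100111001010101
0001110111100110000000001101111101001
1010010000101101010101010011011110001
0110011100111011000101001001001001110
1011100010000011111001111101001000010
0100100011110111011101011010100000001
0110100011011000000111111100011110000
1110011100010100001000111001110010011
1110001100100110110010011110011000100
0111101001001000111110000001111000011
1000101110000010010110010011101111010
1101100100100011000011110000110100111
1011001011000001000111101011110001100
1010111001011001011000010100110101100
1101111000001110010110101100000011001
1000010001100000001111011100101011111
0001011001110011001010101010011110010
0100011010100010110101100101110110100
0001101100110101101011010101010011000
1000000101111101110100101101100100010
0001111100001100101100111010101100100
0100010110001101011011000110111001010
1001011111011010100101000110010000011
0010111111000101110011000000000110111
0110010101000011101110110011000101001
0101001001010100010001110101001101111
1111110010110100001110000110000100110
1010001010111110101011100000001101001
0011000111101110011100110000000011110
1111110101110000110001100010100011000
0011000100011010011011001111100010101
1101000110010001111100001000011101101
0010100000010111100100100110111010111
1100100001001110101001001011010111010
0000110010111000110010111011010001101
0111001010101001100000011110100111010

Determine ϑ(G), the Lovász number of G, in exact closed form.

N(491) = {694, 718, 379, 939, 578, 615, 363, 190, 346, 231, 137, 342, 469, 155, 799, 957, 477, 327}, |N(491)| = 18.
N(799) = {461, 558, 412, 379, 565, 939, 615, 212, 993, 190, 851, 640, 231, 137, 386, 957, 477, 491}, |N(799)| = 18.
N(231) = {441, 718, 412, 379, 615, 212, 167, 190, 851, 346, 544, 968, 469, 218, 799, 925, 957, 491}, |N(231)| = 18.
deg(167) = 18; N(167) = {946, 441, 558, 694, 718, 476, 615, 212, 993, 190, 640, 346, 231, 342, 968, 386, 957, 327}.
G on 37 vertices is 18-regular; Paley(37): SR with (k,λ,μ)=(18,8,9).
spec(A) ≈ [18.0, 2.54138, -3.54138] (distinct, 5 d.p.).
Lovász: ϑ = −37(-sqrt(37)/2 - 1/2)/(18+-(-sqrt(37)/2 - 1/2)) = sqrt(37).
Numerically 6.082762530.

sqrt(37)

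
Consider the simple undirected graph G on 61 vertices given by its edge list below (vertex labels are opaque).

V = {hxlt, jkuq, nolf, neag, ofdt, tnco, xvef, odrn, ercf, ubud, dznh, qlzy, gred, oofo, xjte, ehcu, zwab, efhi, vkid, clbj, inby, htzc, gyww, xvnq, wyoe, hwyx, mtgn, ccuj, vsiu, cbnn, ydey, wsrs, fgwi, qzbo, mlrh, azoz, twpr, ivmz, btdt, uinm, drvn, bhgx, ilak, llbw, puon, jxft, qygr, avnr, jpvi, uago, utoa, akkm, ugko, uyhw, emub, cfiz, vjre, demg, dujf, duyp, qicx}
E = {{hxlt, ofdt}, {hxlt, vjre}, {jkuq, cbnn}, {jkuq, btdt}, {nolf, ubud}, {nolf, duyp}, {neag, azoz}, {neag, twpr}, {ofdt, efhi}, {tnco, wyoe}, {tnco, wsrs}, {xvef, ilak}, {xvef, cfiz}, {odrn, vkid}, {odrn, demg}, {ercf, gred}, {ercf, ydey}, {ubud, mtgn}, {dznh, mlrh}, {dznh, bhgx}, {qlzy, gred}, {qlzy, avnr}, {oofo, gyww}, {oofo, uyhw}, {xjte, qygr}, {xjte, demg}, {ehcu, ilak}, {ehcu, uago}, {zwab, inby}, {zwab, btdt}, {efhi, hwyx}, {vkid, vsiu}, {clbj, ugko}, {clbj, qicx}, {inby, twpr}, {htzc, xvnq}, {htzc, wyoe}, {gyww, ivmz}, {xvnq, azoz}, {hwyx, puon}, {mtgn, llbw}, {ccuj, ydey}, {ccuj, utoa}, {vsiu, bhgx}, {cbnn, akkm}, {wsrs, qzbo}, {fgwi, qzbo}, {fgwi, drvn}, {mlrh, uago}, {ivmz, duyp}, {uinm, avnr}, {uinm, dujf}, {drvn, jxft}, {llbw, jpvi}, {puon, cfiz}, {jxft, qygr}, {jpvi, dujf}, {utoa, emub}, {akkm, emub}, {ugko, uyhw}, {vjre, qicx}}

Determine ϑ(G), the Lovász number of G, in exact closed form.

Vertex ofdt has 2 neighbors: hxlt, efhi.
N(efhi) = {ofdt, hwyx}, |N(efhi)| = 2.
N(ehcu) = {ilak, uago}, |N(ehcu)| = 2.
Vertex vjre has 2 neighbors: hxlt, qicx.
2-regular, N=61; the odd cycle C_{61}.
spec(A) ≈ [2.0, 1.9894, 1.95771, 1.90527, 1.83263, 1.74057, 1.63006, 1.50226, 1.35855, 1.20043, 1.02959, 0.84783, 0.65708, 0.45938, 0.2568, 0.0515, -0.15435, -0.35856, -0.55897, -0.75346, -0.93995, -1.11649, -1.28119, -1.4323, -1.56824, -1.68755, -1.78897, -1.87143, -1.93406, -1.97618, -1.99735] (distinct, 5 d.p.).
With N=61: ϑ(G) = 61·(-(-1)*2*cos(pi/61))/(2−(-2*cos(pi/61))) = 61*cos(pi/61)/(cos(pi/61) + 1).
ϑ(G) ≈ 30.4798.
Sandwich: α(G)=30 ≤ ϑ(G)=61*cos(pi/61)/(cos(pi/61) + 1) ≤ χ(Ḡ)=31 (both strict).

61*cos(pi/61)/(cos(pi/61) + 1)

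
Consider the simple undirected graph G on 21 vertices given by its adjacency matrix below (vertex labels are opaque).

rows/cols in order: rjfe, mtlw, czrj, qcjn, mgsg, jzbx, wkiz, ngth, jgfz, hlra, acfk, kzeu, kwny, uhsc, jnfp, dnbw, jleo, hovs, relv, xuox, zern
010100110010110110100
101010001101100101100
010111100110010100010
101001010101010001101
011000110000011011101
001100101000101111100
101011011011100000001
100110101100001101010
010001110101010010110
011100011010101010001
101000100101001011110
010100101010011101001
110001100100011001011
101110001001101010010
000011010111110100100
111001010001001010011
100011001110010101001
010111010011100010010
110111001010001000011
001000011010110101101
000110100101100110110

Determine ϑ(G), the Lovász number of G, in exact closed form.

deg(hovs) = 10; N(hovs) = {mtlw, qcjn, mgsg, jzbx, ngth, acfk, kzeu, kwny, jleo, xuox}.
deg(rjfe) = 10; N(rjfe) = {mtlw, qcjn, wkiz, ngth, acfk, kwny, uhsc, dnbw, jleo, relv}.
N(relv) = {rjfe, mtlw, qcjn, mgsg, jzbx, jgfz, acfk, jnfp, xuox, zern}, |N(relv)| = 10.
deg(hlra) = 10; N(hlra) = {mtlw, czrj, qcjn, ngth, jgfz, acfk, kwny, jnfp, jleo, zern}.
G on 21 vertices is 10-regular; Kneser-type, 2-subsets of [7].
The 3 distinct eigenvalues: [10.0, 1.0, -4.0].
With N=21: ϑ(G) = 21·(-1*(-4))/(10−(-4)) = 6.
= 6.00000… (decimal).

6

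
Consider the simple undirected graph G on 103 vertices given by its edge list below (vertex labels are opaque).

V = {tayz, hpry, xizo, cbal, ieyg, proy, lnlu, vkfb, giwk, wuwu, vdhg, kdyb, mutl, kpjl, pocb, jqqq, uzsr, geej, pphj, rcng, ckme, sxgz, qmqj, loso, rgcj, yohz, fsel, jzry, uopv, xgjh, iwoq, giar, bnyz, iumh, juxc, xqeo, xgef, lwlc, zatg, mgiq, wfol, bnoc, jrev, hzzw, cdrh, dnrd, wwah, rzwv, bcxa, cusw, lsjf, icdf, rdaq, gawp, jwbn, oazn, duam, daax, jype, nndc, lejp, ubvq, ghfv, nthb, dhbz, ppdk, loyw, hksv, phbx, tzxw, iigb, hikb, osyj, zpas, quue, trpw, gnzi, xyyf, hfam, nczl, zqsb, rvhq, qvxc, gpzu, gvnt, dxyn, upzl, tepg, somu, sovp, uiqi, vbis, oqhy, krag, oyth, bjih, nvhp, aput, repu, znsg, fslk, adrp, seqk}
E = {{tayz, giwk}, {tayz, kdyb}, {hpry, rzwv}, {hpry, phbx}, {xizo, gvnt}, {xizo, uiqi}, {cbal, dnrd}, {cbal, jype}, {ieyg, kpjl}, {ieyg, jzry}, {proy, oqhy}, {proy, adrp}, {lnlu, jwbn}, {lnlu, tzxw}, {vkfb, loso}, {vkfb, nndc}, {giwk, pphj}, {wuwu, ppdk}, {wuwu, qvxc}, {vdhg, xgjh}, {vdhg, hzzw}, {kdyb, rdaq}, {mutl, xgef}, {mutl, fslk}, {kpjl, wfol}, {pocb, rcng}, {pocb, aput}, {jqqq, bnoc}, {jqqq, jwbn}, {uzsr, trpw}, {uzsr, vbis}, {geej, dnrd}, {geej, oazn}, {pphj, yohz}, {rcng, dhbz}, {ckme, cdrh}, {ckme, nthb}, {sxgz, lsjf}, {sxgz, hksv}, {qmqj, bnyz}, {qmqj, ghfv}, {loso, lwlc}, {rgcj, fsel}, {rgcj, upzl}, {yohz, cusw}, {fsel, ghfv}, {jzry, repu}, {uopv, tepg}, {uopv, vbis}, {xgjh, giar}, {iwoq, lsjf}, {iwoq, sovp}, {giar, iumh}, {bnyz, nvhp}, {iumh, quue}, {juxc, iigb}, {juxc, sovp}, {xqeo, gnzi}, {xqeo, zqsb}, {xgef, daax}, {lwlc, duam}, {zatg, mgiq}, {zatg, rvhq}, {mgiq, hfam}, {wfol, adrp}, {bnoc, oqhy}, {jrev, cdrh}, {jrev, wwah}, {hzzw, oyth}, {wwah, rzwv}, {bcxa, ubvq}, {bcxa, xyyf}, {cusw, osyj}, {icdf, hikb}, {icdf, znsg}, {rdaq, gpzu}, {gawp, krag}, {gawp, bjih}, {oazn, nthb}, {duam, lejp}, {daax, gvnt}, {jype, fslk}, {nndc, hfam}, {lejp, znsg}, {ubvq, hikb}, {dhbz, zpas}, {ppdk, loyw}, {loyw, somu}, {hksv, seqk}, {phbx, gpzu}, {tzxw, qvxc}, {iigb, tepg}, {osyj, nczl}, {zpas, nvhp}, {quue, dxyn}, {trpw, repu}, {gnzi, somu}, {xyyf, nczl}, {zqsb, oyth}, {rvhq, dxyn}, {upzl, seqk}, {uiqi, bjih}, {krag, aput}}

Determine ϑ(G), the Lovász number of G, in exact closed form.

N(cdrh) = {ckme, jrev}, |N(cdrh)| = 2.
deg(uiqi) = 2; N(uiqi) = {xizo, bjih}.
Vertex vbis has 2 neighbors: uzsr, uopv.
N(bnoc) = {jqqq, oqhy}, |N(bnoc)| = 2.
deg(v) = 2 for all v (|V|=103); the odd cycle C_{103}.
spec(A) ≈ [2.0, 1.996, 1.985, 1.967, 1.941, 1.908, 1.868, 1.82, 1.767, 1.706, 1.639, 1.566, 1.488, 1.403, 1.314, 1.22, 1.121, 1.018, 0.911, 0.8, 0.687, 0.571, 0.454, 0.334, 0.213, 0.091, -0.03, -0.152, -0.274, -0.394, -0.513, -0.63, -0.744, -0.856, -0.965, -1.07, -1.171, -1.267, -1.359, -1.446, -1.528, -1.604, -1.673, -1.737, -1.794, -1.845, -1.888, -1.925, -1.955, -1.977, -1.992, -1.999] (distinct, 3 d.p.).
Lovász: ϑ = −103(-2*cos(pi/103))/(2+-(-1)*2*cos(pi/103)) = 103*cos(pi/103)/(cos(pi/103) + 1).
ϑ(G) ≈ 51.4880205.
α=51, χ(Ḡ)=52; ϑ=103*cos(pi/103)/(cos(pi/103) + 1) lies between (both strict).

103*cos(pi/103)/(cos(pi/103) + 1)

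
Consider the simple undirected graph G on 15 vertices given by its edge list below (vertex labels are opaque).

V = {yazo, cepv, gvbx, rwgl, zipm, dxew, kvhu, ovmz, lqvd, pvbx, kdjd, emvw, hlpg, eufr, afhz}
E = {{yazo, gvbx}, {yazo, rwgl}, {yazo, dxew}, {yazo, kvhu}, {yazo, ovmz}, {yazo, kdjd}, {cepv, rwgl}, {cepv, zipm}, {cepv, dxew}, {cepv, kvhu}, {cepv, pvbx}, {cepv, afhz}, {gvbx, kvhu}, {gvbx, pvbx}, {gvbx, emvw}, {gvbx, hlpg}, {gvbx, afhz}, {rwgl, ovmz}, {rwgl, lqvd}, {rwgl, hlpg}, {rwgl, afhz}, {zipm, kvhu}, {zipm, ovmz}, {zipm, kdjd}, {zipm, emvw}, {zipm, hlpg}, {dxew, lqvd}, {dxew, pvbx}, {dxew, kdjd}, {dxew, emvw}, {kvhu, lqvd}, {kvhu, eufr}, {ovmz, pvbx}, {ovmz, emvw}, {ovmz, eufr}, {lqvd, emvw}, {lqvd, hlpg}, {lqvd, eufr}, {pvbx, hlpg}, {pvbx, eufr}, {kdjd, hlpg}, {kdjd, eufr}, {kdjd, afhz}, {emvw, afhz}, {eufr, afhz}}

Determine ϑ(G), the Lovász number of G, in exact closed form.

Vertex gvbx has 6 neighbors: yazo, kvhu, pvbx, emvw, hlpg, afhz.
deg(afhz) = 6; N(afhz) = {cepv, gvbx, rwgl, kdjd, emvw, eufr}.
deg(lqvd) = 6; N(lqvd) = {rwgl, dxew, kvhu, emvw, hlpg, eufr}.
N(rwgl) = {yazo, cepv, ovmz, lqvd, hlpg, afhz}, |N(rwgl)| = 6.
15-vertex 6-regular graph: Kneser-type, 2-subsets of [6].
spec(A) ≈ [6.0, 1.0, -3.0] (distinct, 4 d.p.).
λ_max=6, λ_min=-3; ϑ = −15·λ_min/(λ_max−λ_min) = 5.
≈ 5.0000 (to 4 d.p.).

5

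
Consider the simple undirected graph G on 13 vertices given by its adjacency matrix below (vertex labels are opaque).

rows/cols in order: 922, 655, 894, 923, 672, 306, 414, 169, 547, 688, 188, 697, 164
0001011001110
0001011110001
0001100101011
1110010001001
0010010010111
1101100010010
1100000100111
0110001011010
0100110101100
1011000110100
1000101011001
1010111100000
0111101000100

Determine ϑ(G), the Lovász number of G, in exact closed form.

sqrt(13)

deg(169) = 6; N(169) = {655, 894, 414, 547, 688, 697}.
deg(697) = 6; N(697) = {922, 894, 672, 306, 414, 169}.
Vertex 688 has 6 neighbors: 922, 894, 923, 169, 547, 188.
N(655) = {923, 306, 414, 169, 547, 164}, |N(655)| = 6.
G on 13 vertices is 6-regular; strongly regular (13,6,2,3).
Distinct eigenvalues (to 3 d.p.): [6.0, 1.303, -2.303].
Lovász: ϑ = −13(-sqrt(13)/2 - 1/2)/(6+-(-sqrt(13)/2 - 1/2)) = sqrt(13).
= 3.605551… (decimal).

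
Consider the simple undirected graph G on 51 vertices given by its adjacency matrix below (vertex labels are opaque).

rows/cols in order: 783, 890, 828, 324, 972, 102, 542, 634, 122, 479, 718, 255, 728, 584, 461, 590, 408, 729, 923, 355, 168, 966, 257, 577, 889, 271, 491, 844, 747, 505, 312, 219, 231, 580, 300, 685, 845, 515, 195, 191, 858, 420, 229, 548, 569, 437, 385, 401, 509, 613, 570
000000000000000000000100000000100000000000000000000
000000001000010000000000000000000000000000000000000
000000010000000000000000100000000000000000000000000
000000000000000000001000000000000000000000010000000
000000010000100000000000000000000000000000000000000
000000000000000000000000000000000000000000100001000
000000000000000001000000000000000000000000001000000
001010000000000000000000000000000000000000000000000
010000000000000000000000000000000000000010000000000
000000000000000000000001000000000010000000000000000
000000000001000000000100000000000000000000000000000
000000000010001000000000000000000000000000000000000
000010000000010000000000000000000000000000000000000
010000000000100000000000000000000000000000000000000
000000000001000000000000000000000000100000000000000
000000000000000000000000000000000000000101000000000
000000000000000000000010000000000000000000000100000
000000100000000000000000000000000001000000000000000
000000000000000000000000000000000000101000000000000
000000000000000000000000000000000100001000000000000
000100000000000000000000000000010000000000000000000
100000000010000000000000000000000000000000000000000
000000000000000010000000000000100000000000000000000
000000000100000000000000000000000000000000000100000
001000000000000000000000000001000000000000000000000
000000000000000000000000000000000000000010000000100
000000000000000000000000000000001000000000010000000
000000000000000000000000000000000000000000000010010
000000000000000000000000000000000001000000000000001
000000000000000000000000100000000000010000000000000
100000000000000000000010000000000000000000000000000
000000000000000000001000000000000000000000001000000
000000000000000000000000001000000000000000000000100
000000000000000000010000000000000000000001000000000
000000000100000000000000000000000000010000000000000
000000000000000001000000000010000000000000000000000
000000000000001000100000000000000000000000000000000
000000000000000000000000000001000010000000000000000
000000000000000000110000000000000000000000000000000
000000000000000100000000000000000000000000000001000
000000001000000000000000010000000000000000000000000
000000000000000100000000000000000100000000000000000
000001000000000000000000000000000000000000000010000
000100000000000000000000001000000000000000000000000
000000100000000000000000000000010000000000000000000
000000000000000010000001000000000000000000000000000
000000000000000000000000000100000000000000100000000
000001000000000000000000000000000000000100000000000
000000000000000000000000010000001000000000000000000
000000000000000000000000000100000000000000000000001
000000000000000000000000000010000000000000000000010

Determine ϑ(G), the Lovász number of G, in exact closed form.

deg(889) = 2; N(889) = {828, 505}.
deg(461) = 2; N(461) = {255, 845}.
N(569) = {542, 219}, |N(569)| = 2.
deg(972) = 2; N(972) = {634, 728}.
51-vertex 2-regular graph: connected 2-regular on 51 ⇒ C_{51}.
The 26 distinct eigenvalues: [2.0, 1.985, 1.94, 1.865, 1.762, 1.632, 1.478, 1.301, 1.105, 0.891, 0.665, 0.428, 0.185, -0.062, -0.307, -0.547, -0.78, -1.0, -1.205, -1.392, -1.558, -1.7, -1.817, -1.906, -1.966, -1.996].
λ_max=2, λ_min=-2*cos(pi/51); ϑ = −51·λ_min/(λ_max−λ_min) = 51*cos(pi/51)/(cos(pi/51) + 1).
Numerically 25.4757945.
Lovász sandwich 25 ≤ 51*cos(pi/51)/(cos(pi/51) + 1) ≤ 26: both strict.

51*cos(pi/51)/(cos(pi/51) + 1)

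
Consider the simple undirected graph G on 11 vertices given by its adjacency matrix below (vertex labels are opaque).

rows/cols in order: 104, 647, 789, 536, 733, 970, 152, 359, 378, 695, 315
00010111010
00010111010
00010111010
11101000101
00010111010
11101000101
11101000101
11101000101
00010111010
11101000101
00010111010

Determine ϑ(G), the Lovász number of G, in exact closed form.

6

N(970) = {104, 647, 789, 733, 378, 315}, |N(970)| = 6.
N(789) = {536, 970, 152, 359, 695}, |N(789)| = 5.
deg(378) = 5; N(378) = {536, 970, 152, 359, 695}.
N(315) = {536, 970, 152, 359, 695}, |N(315)| = 5.
2 parts of sizes [6, 5]; α(G) = 6 = ϑ (perfect).
ϑ(G) ≈ 6.00000.
6 ≤ 6 ≤ 6: collapsed.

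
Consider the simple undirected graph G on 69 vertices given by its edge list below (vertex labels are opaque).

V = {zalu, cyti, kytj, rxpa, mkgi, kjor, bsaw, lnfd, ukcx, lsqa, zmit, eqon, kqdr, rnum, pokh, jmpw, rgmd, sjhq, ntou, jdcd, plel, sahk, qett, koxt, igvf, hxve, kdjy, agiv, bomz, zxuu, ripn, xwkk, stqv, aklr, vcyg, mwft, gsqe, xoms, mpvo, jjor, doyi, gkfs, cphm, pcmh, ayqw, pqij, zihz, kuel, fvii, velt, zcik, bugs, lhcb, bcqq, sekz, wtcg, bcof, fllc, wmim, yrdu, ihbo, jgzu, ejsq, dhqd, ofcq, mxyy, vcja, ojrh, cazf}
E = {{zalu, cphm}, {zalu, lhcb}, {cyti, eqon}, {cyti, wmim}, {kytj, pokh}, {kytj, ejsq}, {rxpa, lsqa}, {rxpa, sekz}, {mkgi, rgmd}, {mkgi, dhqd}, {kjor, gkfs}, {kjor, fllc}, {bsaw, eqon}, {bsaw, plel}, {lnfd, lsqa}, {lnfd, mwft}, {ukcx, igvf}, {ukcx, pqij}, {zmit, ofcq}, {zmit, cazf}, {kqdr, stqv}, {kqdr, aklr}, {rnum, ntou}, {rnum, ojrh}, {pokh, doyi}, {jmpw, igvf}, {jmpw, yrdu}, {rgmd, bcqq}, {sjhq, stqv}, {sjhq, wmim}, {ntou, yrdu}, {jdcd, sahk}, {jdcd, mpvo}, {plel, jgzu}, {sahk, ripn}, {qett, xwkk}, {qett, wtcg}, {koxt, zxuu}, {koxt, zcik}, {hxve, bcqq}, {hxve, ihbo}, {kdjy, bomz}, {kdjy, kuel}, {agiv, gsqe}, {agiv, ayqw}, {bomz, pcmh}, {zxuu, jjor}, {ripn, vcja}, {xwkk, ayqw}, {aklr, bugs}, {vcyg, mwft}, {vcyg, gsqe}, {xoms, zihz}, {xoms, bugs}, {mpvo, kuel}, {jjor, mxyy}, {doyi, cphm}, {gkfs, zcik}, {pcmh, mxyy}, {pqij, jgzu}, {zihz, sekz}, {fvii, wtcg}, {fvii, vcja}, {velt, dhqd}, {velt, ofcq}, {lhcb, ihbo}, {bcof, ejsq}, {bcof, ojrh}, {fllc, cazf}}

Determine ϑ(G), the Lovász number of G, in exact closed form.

N(pcmh) = {bomz, mxyy}, |N(pcmh)| = 2.
N(zxuu) = {koxt, jjor}, |N(zxuu)| = 2.
Vertex sekz has 2 neighbors: rxpa, zihz.
N(hxve) = {bcqq, ihbo}, |N(hxve)| = 2.
Every vertex has degree 2 (N=69); this is C_{69}, the 69-cycle.
Distinct eigenvalues (to 5 d.p.): [2.0, 1.99171, 1.96692, 1.92583, 1.86879, 1.79626, 1.70884, 1.60726, 1.49237, 1.36511, 1.22653, 1.0778, 0.92013, 0.75484, 0.58329, 0.40691, 0.22716, 0.04553, -0.13648, -0.31737, -0.49562, -0.66976, -0.83835, -1.0, -1.15336, -1.29716, -1.43022, -1.55142, -1.65977, -1.75437, -1.83442, -1.89928, -1.9484, -1.98137, -1.99793].
With N=69: ϑ(G) = 69·(-(-1)*2*cos(pi/69))/(2−(-2*cos(pi/69))) = 69*cos(pi/69)/(cos(pi/69) + 1).
≈ 34.4821 (to 4 d.p.).
Check 34 ≤ 69*cos(pi/69)/(cos(pi/69) + 1) ≤ 35: both strict.

69*cos(pi/69)/(cos(pi/69) + 1)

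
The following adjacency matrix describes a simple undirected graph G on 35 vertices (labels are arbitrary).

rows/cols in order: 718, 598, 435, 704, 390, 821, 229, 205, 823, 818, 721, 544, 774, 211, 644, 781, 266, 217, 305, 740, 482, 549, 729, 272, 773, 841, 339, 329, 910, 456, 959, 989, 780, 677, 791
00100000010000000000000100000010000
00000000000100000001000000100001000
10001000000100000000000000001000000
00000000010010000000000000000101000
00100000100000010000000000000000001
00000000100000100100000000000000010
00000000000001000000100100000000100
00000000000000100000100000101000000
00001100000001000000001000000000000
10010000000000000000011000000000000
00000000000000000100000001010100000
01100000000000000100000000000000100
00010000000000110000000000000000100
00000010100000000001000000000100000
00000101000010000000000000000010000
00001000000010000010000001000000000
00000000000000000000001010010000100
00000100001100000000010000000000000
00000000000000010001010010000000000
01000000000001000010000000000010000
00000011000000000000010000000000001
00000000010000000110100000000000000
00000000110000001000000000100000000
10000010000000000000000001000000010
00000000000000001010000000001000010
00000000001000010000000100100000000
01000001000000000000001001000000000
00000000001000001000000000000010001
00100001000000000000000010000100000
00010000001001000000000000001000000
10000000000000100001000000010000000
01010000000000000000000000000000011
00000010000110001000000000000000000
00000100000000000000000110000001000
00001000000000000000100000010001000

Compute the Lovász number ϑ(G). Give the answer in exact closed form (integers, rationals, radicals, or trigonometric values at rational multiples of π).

15

Vertex 229 has 4 neighbors: 211, 482, 272, 780.
deg(823) = 4; N(823) = {390, 821, 211, 729}.
N(740) = {598, 211, 305, 959}, |N(740)| = 4.
N(718) = {435, 818, 272, 959}, |N(718)| = 4.
4-regular, N=35; Kneser-type, 3-subsets of [7].
The 4 distinct eigenvalues: [4.0, 2.0, -1.0, -3.0].
With N=35: ϑ(G) = 35·(-1*(-3))/(4−(-3)) = 15.
≈ 15.00000 (to 5 d.p.).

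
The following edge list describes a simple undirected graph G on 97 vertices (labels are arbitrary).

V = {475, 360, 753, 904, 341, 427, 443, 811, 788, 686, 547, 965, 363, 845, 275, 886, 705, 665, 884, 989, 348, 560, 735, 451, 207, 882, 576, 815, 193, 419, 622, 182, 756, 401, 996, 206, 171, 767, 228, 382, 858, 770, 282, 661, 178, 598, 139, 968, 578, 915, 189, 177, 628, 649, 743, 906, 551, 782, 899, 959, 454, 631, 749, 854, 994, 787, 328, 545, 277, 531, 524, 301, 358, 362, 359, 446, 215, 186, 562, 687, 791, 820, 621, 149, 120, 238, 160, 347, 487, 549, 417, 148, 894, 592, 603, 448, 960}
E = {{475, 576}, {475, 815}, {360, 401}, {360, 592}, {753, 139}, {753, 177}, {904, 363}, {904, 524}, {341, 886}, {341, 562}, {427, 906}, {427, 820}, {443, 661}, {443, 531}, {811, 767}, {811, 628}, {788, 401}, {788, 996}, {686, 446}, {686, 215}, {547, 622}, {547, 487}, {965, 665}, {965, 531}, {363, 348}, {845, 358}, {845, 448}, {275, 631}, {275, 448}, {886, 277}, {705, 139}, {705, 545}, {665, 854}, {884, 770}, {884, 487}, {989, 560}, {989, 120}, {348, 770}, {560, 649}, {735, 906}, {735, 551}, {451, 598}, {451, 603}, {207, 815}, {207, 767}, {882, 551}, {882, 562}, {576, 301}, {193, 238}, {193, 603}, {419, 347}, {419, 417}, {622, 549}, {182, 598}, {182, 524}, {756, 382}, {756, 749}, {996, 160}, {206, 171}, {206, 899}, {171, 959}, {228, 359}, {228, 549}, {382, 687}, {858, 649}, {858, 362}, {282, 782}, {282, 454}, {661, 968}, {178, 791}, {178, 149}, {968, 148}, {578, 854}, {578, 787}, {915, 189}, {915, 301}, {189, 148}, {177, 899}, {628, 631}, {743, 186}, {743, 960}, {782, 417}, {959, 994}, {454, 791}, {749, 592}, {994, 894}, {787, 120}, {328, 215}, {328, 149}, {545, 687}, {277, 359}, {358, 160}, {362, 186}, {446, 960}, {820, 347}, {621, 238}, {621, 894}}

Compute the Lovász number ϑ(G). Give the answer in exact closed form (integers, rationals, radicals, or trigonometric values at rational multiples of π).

N(996) = {788, 160}, |N(996)| = 2.
N(622) = {547, 549}, |N(622)| = 2.
Vertex 968 has 2 neighbors: 661, 148.
N(360) = {401, 592}, |N(360)| = 2.
Every vertex has degree 2 (N=97); connected 2-regular on 97 ⇒ C_{97}.
A has 49 distinct eigenvalues ≈ [2.0, 1.995806, 1.98324, 1.962356, 1.933242, 1.896018, 1.850842, 1.797903, 1.737423, 1.669656, 1.594886, 1.513426, 1.425618, 1.33183, 1.232457, 1.127914, 1.01864, 0.905094, 0.787752, 0.667105, 0.54366, 0.417935, 0.290457, 0.161761, 0.032386, -0.097124, -0.226228, -0.354382, -0.48105, -0.6057, -0.72781, -0.846867, -0.962372, -1.07384, -1.180805, -1.282816, -1.379448, -1.470293, -1.554971, -1.633127, -1.704434, -1.768591, -1.82533, -1.874413, -1.915635, -1.948821, -1.973833, -1.990567, -1.998951].
Lovász: ϑ = −97(-2*cos(pi/97))/(2+-(-1)*2*cos(pi/97)) = 97*cos(pi/97)/(cos(pi/97) + 1).
Numerically 48.4873.
Lovász sandwich 48 ≤ 97*cos(pi/97)/(cos(pi/97) + 1) ≤ 49: both strict.

97*cos(pi/97)/(cos(pi/97) + 1)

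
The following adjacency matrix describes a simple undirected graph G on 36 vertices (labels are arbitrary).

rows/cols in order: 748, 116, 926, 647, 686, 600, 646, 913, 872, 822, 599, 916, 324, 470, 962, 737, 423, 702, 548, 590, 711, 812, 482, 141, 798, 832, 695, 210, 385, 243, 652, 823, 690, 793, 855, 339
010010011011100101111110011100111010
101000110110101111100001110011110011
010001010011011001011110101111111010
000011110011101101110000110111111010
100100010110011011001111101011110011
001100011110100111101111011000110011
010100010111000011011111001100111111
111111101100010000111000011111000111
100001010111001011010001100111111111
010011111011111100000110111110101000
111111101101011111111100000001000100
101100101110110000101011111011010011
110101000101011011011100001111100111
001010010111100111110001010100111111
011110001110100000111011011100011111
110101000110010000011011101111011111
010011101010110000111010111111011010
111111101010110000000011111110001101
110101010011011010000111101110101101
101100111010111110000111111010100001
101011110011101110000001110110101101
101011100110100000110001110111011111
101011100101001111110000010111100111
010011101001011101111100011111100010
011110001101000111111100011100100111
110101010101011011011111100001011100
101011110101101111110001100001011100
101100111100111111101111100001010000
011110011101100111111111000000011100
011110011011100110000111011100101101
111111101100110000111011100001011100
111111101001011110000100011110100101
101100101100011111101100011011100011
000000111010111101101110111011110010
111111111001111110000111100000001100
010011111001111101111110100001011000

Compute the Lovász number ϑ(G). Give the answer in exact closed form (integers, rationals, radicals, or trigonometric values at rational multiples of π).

8

Vertex 324 has 21 neighbors: 748, 116, 647, 600, 822, 916, 470, 962, 423, 702, 590, 711, 812, 695, 210, 385, 243, 652, 793, 855, 339.
Vertex 423 has 21 neighbors: 116, 686, 600, 646, 872, 599, 324, 470, 548, 590, 711, 482, 798, 832, 695, 210, 385, 243, 823, 690, 855.
Vertex 748 has 21 neighbors: 116, 686, 913, 872, 599, 916, 324, 737, 702, 548, 590, 711, 812, 482, 832, 695, 210, 652, 823, 690, 855.
N(116) = {748, 926, 646, 913, 822, 599, 324, 962, 737, 423, 702, 548, 141, 798, 832, 385, 243, 652, 823, 855, 339}, |N(116)| = 21.
G on 36 vertices is 21-regular; this is K(9,2), the Kneser graph.
The 3 distinct eigenvalues: [21.0, 1.0, -6.0].
Lovász: ϑ = −36(-6)/(21+-1*(-6)) = 8.
= 8.000000… (decimal).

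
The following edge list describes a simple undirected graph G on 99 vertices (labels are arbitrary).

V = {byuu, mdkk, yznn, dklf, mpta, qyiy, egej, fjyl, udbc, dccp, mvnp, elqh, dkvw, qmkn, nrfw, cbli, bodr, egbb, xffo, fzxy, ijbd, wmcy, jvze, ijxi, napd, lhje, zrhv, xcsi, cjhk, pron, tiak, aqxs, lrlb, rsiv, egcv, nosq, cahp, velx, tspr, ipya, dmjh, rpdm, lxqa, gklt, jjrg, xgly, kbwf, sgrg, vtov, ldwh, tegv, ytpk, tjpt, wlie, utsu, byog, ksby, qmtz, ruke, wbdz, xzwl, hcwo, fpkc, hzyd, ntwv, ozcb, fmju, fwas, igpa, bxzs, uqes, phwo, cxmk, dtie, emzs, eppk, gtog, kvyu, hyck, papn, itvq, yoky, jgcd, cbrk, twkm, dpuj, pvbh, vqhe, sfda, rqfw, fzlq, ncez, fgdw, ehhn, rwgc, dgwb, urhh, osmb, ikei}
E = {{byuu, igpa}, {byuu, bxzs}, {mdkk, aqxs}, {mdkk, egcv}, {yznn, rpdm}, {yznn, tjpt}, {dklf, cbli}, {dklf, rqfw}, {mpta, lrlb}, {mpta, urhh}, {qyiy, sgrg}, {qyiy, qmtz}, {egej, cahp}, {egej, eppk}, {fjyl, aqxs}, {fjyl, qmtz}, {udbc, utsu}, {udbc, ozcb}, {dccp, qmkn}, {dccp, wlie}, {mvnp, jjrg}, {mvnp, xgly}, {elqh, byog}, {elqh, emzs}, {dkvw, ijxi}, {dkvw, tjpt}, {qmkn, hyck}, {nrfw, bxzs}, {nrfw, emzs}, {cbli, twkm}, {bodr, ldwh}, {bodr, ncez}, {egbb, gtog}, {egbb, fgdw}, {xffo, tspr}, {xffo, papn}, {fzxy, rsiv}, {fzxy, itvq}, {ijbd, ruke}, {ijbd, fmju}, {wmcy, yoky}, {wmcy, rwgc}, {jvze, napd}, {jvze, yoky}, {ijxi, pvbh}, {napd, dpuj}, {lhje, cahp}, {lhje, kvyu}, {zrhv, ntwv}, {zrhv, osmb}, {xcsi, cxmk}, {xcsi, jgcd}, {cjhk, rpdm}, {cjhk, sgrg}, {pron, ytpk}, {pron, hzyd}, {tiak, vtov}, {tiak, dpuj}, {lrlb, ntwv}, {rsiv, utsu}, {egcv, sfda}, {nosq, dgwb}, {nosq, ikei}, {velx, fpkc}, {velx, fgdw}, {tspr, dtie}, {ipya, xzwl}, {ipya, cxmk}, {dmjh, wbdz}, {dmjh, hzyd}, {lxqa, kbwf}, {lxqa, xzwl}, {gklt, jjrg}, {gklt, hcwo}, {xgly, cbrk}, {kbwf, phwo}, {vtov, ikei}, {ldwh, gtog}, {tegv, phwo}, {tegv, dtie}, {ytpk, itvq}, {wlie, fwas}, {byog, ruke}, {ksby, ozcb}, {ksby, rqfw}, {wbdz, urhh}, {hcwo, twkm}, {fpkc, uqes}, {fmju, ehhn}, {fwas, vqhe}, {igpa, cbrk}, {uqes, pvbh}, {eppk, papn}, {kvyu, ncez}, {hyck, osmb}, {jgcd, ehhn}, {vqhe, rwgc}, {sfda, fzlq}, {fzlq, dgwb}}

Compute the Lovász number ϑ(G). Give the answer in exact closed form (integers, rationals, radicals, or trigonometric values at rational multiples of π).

Vertex utsu has 2 neighbors: udbc, rsiv.
N(dtie) = {tspr, tegv}, |N(dtie)| = 2.
Vertex papn has 2 neighbors: xffo, eppk.
deg(rqfw) = 2; N(rqfw) = {dklf, ksby}.
deg(v) = 2 for all v (|V|=99); the odd cycle C_{99}.
Distinct eigenvalues (to 4 d.p.): [2.0, 1.996, 1.9839, 1.9639, 1.9359, 1.9001, 1.8567, 1.8059, 1.7477, 1.6825, 1.6105, 1.5321, 1.4475, 1.357, 1.2611, 1.1601, 1.0545, 0.9445, 0.8308, 0.7138, 0.5938, 0.4715, 0.3473, 0.2217, 0.0952, -0.0317, -0.1585, -0.2846, -0.4096, -0.5329, -0.6541, -0.7727, -0.8881, -1.0, -1.1078, -1.2112, -1.3097, -1.4029, -1.4905, -1.5721, -1.6474, -1.716, -1.7777, -1.8322, -1.8794, -1.919, -1.9509, -1.9749, -1.9909, -1.999].
−99·(-2*cos(pi/99)) / ((2)−(-2*cos(pi/99))) = 99*cos(pi/99)/(cos(pi/99) + 1) = ϑ(G).
= 49.487536287… (decimal).
49 ≤ 99*cos(pi/99)/(cos(pi/99) + 1) ≤ 50: both strict.

99*cos(pi/99)/(cos(pi/99) + 1)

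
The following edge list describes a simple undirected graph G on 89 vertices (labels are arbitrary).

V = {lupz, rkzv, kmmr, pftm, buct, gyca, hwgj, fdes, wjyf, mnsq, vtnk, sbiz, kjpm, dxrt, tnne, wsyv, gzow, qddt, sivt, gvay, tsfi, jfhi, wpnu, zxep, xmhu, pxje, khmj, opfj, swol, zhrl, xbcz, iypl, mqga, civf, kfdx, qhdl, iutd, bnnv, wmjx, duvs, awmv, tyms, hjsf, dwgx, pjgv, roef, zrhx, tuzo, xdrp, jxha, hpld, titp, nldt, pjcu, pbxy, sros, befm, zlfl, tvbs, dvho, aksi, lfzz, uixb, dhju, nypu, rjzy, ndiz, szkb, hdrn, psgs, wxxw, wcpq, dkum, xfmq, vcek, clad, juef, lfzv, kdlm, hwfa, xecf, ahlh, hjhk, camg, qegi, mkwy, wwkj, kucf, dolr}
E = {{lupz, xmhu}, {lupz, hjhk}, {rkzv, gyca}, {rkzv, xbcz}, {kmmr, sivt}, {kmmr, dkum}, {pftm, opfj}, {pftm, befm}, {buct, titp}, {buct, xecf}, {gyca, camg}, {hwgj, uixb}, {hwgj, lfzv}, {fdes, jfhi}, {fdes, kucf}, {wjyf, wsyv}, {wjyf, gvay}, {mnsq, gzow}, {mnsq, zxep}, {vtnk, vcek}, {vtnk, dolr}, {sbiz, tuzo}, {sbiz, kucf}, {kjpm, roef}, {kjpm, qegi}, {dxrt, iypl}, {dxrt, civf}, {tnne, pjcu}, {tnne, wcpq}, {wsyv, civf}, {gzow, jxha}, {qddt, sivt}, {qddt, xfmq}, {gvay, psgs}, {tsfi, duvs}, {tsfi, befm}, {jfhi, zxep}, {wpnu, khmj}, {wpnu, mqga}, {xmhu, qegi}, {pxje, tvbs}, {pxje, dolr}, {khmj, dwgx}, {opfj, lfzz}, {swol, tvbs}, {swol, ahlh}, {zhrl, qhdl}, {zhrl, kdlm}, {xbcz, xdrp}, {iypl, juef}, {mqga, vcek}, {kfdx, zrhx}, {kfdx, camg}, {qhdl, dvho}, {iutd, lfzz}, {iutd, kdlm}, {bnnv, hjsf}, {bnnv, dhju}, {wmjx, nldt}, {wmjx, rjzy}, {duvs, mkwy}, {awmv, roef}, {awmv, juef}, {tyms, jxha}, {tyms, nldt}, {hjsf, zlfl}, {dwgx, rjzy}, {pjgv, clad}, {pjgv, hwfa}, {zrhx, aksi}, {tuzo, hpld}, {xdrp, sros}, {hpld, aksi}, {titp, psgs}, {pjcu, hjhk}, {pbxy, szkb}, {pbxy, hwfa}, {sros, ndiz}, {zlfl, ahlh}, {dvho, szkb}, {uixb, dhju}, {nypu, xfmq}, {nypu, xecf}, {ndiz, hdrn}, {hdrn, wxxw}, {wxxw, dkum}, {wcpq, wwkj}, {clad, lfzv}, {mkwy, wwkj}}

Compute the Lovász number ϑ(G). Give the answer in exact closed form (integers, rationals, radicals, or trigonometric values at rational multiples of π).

89*cos(pi/89)/(cos(pi/89) + 1)

Vertex wpnu has 2 neighbors: khmj, mqga.
N(dxrt) = {iypl, civf}, |N(dxrt)| = 2.
deg(zhrl) = 2; N(zhrl) = {qhdl, kdlm}.
Vertex pftm has 2 neighbors: opfj, befm.
Regular of degree 2 on 89 vertices: the odd cycle C_{89}.
A has 45 distinct eigenvalues ≈ [2.0, 1.99502, 1.9801, 1.95531, 1.92078, 1.87669, 1.82324, 1.76071, 1.68941, 1.60969, 1.52196, 1.42664, 1.32421, 1.21519, 1.10011, 0.97955, 0.85411, 0.72442, 0.59112, 0.45487, 0.31635, 0.17626, 0.0353, -0.10585, -0.24646, -0.38585, -0.52332, -0.65818, -0.78976, -0.9174, -1.04048, -1.15837, -1.27049, -1.37628, -1.47522, -1.5668, -1.65058, -1.72614, -1.79309, -1.85112, -1.89992, -1.93926, -1.96893, -1.9888, -1.99875].
Lovász: ϑ = −89(-2*cos(pi/89))/(2+-(-1)*2*cos(pi/89)) = 89*cos(pi/89)/(cos(pi/89) + 1).
ϑ(G) ≈ 44.486135317.
44 ≤ 89*cos(pi/89)/(cos(pi/89) + 1) ≤ 45: both strict.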